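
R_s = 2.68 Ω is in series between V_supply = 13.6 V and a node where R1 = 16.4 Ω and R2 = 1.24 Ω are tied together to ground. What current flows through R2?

I ≈ 3.30 A

Equivalent of the parallel group: R_p = 1.153 Ω.
V_A by voltage divider: V_A = 13.6 × 1.153/(2.68 + 1.153) = 4.091 V.
I(R2) = V_A / R2 = 4.091/1.24 = 3.299 A.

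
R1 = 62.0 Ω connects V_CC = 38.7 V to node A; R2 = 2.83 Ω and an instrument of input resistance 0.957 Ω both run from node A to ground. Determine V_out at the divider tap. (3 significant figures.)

R2 ‖ R_L = (2.83 × 0.957)/(2.83 + 0.957) = 0.7152 Ω.
Voltage divider with the loaded lower leg: V_out = 38.7 × 0.7152/(62.0 + 0.7152) = 38.7 × 0.01140 = 0.4413 V.

V_out ≈ 0.441 V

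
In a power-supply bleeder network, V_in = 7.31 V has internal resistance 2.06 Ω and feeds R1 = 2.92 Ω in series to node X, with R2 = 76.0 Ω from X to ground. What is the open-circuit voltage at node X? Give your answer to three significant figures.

V_th ≈ 6.86 V

R1' = 2.06 + 2.92 = 4.980 Ω (source resistance + R1).
V_th is the unloaded tap voltage: V_in · R2/(R1'+R2) = 7.31 × 0.9385 = 6.860 V.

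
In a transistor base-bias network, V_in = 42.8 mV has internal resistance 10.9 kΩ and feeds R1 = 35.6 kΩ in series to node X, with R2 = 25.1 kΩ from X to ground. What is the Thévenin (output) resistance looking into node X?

R1' = 10.9 + 35.6 = 46.50 kΩ (source resistance + R1).
Zeroing V_in shorts the top of R1' to ground, so R_th = R1' ‖ R2 = 16.30 kΩ.

R_th ≈ 16.3 kΩ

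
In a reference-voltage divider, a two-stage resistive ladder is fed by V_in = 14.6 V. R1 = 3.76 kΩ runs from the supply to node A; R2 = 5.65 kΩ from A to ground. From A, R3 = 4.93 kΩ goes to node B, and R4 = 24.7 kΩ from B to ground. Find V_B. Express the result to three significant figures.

V_B ≈ 6.79 V

Looking into the second stage from A: R3 + R4 = 29.63 kΩ appears in parallel with R2.
Effective lower resistance at A: R2 ‖ 29.63 = 4.745 kΩ.
V_A = 14.6 × 4.745/(3.76 + 4.745) = 8.146 V.
V_B = V_A × 0.8336 = 6.790 V.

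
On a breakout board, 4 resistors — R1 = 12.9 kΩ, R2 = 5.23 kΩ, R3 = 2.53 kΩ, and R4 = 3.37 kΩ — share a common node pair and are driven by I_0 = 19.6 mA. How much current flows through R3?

I ≈ 8.06 mA

ΣG = 1/12.9 + 1/5.23 + 1/2.53 + 1/3.37 = 0.9607.
By the current-divider rule, I = I_0 · G_k/ΣG = 19.6 × 0.4114 = 8.064 mA.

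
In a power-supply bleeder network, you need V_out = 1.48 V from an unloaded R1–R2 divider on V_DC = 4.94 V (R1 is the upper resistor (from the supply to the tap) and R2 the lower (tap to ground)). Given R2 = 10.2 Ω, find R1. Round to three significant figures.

V_out/V_DC = R2/(R1+R2) = 0.2996.
R1 = R2·(1/k − 1) = 10.2 × 2.338 = 23.85 Ω.

R1 ≈ 23.8 Ω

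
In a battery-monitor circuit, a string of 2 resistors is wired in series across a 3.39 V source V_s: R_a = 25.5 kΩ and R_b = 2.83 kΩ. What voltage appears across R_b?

Series total: ΣR = 25.5 + 2.83 = 28.33 kΩ.
By the voltage-divider rule, V = 3.39 × 2.830/28.33 = 0.3386 V.

V ≈ 0.339 V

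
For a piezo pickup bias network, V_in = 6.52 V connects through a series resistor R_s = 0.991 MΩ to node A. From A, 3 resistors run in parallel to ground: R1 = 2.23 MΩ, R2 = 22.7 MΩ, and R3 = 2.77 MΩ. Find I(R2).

I ≈ 0.156 µA

Equivalent of the parallel group: R_p = 1.172 MΩ.
Node voltage V_A = V_in · R_p/(R_s + R_p) = 6.52 × 0.5418 = 3.532 V.
Branch current I = V_A/R2 = 3.532/22.7 = 0.1556 µA.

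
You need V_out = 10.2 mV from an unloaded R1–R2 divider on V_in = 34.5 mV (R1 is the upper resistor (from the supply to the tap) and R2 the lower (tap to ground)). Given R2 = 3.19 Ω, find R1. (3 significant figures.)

R1 ≈ 7.60 Ω

Required fraction k = V_out/V_in = 0.2957.
So R1 = R2 · (V_in/V_out − 1) = 3.19 × (34.5/10.2 − 1) = 3.19 × 2.382 = 7.600 Ω.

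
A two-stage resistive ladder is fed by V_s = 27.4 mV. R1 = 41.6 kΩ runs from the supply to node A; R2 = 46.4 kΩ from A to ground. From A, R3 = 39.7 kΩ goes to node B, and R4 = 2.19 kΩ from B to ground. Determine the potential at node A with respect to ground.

Looking into the second stage from A: R3 + R4 = 41.89 kΩ appears in parallel with R2.
R2 ‖ (R3+R4) = 22.01 kΩ.
First divider: V_A = V_s · 22.01/(41.6 + 22.01) = 9.482 mV.

V_A ≈ 9.48 mV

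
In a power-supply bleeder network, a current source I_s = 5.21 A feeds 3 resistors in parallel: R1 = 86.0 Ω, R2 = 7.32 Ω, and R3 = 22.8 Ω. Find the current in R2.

ΣG = 1/86.0 + 1/7.32 + 1/22.8 = 0.1921.
R2 takes the fraction G_k/ΣG = 0.1366/0.1921 = 0.7112, so I = 5.21 × 0.7112 = 3.705 A.

I ≈ 3.71 A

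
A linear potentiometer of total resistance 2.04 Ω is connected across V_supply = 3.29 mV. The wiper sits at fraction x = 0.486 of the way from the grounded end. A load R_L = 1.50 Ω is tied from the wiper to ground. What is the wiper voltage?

V_out ≈ 1.19 mV

Split the track: R_lower = x·R_p = 0.9914 Ω, R_upper = (1−x)·R_p = 1.049 Ω.
Lower segment in parallel with the load: 0.9914 ‖ 1.50 = 0.5969 Ω.
Then V_out = V_supply · 0.5969/(1.049 + 0.5969) = 1.193 mV.
(Unloaded: V_out = x·V_supply = 1.60 mV.)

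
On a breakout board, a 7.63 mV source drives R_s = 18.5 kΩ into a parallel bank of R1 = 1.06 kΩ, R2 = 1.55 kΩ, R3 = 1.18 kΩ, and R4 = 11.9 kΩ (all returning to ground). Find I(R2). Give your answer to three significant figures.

I ≈ 0.103 µA

Parallel bank: R_p = 1/(1/1.06 + 1/1.55 + 1/1.18 + 1/11.9) = 0.3968 kΩ.
V_A = 7.63 × 0.3968/18.90 = 0.1602 mV.
Branch current I = V_A/R2 = 0.1602/1.55 = 0.1034 µA.
(Equivalently: I_total = 0.4038 µA, then current-divider fraction G_k/ΣG = 0.2560.)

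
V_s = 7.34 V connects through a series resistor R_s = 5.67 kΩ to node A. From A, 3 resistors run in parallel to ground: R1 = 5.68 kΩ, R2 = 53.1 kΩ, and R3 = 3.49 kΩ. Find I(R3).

Parallel bank: R_p = 1/(1/5.68 + 1/53.1 + 1/3.49) = 2.077 kΩ.
Node voltage V_A = V_s · R_p/(R_s + R_p) = 7.34 × 0.2681 = 1.968 V.
I(R3) = V_A / R3 = 1.968/3.49 = 0.5639 mA.
(Equivalently: I_total = 0.9474 mA, then current-divider fraction G_k/ΣG = 0.5952.)

I ≈ 0.564 mA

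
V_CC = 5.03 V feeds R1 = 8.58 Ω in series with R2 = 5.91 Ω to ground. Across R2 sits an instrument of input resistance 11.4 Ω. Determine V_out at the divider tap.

V_out ≈ 1.57 V

The load sits in parallel with R2, giving an effective lower resistance R2' = R2·R_L/(R2+R_L) = 3.892 Ω.
Now apply the divider: V_out = 5.03 × 0.3121 = 1.570 V.
(Unloaded it would be 2.05 V; the load pulls it down.)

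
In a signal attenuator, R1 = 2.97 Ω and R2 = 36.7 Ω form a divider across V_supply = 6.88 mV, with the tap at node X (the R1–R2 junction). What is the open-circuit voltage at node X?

V_th ≈ 6.36 mV

Open-circuit (no load on X): V_th = V_supply · R2/(R1 + R2) = 6.88 × 36.7/(2.970 + 36.7) = 6.365 mV.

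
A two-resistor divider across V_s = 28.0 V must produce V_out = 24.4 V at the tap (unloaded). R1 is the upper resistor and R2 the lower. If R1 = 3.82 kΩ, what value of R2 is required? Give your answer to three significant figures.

R2 ≈ 25.9 kΩ

Required fraction k = V_out/V_s = 0.8714.
Rearranging, R2 = R1·k/(1−k) = 3.82 × 6.778 = 25.89 kΩ.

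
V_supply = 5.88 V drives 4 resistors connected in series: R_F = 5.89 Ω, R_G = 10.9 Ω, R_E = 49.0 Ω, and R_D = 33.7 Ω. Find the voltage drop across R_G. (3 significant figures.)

V ≈ 0.644 V

ΣR = 5.89 + 10.9 + 49.0 + 33.7 = 99.49 Ω.
V = V_supply · R/ΣR = 5.88 × 0.1096 = 0.6442 V.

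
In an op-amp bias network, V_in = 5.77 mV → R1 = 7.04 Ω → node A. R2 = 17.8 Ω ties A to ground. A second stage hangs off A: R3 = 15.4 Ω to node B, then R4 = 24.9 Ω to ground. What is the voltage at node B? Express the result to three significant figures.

Node A sees R2 in parallel with the series input of stage 2, R3 + R4 = 40.30 Ω.
Effective lower resistance at A: R2 ‖ 40.30 = 12.35 Ω.
So V_A = 5.77 × 0.6369 = 3.675 mV.
Then the unloaded second divider: V_B = V_A × R4/(R3+R4) = 3.675 × 0.6179 = 2.270 mV.

V_B ≈ 2.27 mV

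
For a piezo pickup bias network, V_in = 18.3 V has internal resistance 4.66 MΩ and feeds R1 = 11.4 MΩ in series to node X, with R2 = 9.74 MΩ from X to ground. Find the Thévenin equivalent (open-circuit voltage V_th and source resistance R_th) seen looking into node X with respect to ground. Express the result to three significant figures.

V_th ≈ 6.91 V, R_th ≈ 6.06 MΩ

R1' = 4.66 + 11.4 = 16.06 MΩ (source resistance + R1).
With X open, the divider is unloaded: V_th = 18.3 × 9.74/25.80 = 6.909 V.
Looking into X with the source shorted: R_th = R1'·R2/(R1'+R2) = 16.06 × 9.74/25.80 = 6.063 MΩ.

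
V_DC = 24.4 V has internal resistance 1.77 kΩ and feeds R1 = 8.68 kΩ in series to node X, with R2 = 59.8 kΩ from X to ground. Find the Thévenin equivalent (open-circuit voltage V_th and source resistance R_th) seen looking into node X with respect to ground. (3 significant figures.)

V_th ≈ 20.8 V, R_th ≈ 8.90 kΩ

R1' = 1.77 + 8.68 = 10.45 kΩ (source resistance + R1).
With X open, the divider is unloaded: V_th = 24.4 × 59.8/70.25 = 20.77 V.
Zeroing V_DC shorts the top of R1' to ground, so R_th = R1' ‖ R2 = 8.896 kΩ.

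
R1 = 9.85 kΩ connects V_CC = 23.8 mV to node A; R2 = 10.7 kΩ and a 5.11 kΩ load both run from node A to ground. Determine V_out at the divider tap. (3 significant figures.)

The load sits in parallel with R2, giving an effective lower resistance R2' = R2·R_L/(R2+R_L) = 3.458 kΩ.
Now apply the divider: V_out = 23.8 × 0.2599 = 6.185 mV.

V_out ≈ 6.18 mV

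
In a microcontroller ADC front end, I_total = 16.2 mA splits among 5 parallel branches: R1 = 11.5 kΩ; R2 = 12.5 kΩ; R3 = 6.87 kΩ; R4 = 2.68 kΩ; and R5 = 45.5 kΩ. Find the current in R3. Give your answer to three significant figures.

I ≈ 3.33 mA

ΣG = 1/11.5 + 1/12.5 + 1/6.87 + 1/2.68 + 1/45.5 = 0.7076.
By the current-divider rule, I = I_total · G_k/ΣG = 16.2 × 0.2057 = 3.332 mA.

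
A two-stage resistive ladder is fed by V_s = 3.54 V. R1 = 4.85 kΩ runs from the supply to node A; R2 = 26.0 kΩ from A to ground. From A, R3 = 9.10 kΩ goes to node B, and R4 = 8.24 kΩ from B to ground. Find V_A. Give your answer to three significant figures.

V_A ≈ 2.41 V

Looking into the second stage from A: R3 + R4 = 17.34 kΩ appears in parallel with R2.
R2 ‖ (R3+R4) = 10.40 kΩ.
V_A = 3.54 × 10.40/(4.85 + 10.40) = 2.414 V.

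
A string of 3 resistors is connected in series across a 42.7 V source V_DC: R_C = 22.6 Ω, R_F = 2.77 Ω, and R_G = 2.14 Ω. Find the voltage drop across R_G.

V ≈ 3.32 V

Series total: ΣR = 22.6 + 2.77 + 2.14 = 27.51 Ω.
Voltage divider: V = V_DC · (2.140 / 27.51) = 42.7 × 0.07779 = 3.322 V.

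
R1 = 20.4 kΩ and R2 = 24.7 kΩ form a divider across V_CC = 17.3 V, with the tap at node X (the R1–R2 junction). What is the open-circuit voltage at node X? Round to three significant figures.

V_th ≈ 9.47 V

Open-circuit (no load on X): V_th = V_CC · R2/(R1 + R2) = 17.3 × 24.7/(20.40 + 24.7) = 9.475 V.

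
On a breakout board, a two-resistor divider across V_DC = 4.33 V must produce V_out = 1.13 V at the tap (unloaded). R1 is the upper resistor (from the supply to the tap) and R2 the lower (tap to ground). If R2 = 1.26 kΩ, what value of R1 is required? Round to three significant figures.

Required fraction k = V_out/V_DC = 0.2610.
Rearranging, R1 = R2·(1−k)/k = 1.26 × 2.832 = 3.568 kΩ.

R1 ≈ 3.57 kΩ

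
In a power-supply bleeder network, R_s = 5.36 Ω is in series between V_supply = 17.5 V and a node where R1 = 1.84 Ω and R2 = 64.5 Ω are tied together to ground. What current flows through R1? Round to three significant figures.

I ≈ 2.38 A

Combine the parallel branches: R_p = (1/1.84 + 1/64.5)⁻¹ = 1.789 Ω.
Node voltage V_A = V_supply · R_p/(R_s + R_p) = 17.5 × 0.2502 = 4.379 V.
Branch current I = V_A/R1 = 4.379/1.84 = 2.380 A.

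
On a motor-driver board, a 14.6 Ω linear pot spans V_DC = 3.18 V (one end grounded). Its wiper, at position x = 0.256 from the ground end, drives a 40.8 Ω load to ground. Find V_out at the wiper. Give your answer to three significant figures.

Lower segment x·R_p = 3.738 Ω; upper segment (1−x)·R_p = 10.86 Ω.
Lower segment in parallel with the load: 3.738 ‖ 40.8 = 3.424 Ω.
Then V_out = V_DC · 3.424/(10.86 + 3.424) = 0.7621 V.
(Unloaded: V_out = x·V_DC = 0.814 V.)

V_out ≈ 0.762 V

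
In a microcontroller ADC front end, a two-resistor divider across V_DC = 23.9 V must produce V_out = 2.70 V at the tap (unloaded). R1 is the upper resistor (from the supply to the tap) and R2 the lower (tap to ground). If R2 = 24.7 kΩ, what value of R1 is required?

R1 ≈ 194 kΩ

The divider ratio is R2/(R1+R2) = 2.70/23.9 = 0.1130.
Rearranging, R1 = R2·(1−k)/k = 24.7 × 7.852 = 193.9 kΩ.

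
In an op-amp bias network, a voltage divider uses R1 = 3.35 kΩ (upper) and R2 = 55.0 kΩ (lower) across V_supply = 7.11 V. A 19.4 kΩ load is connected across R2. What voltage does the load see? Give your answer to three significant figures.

V_out ≈ 5.76 V

R2 ‖ R_L = (55.0 × 19.4)/(55.0 + 19.4) = 14.34 kΩ.
Then V_out = V_supply · R2'/(R1 + R2') = 7.11 × 14.34/17.69 = 5.764 V.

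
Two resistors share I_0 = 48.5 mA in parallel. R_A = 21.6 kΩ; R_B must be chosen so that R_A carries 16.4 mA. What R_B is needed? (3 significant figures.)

R_B ≈ 11.0 kΩ

The fraction through R_A equals R_B/(R_A+R_B).
With f = 0.3381, R_B = R_A · f/(1−f) = 21.6 × 0.5109 = 11.04 kΩ.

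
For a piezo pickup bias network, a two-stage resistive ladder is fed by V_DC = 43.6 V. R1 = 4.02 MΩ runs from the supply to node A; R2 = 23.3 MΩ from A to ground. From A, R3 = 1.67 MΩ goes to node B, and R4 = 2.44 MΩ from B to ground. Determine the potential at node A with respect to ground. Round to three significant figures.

Looking into the second stage from A: R3 + R4 = 4.110 MΩ appears in parallel with R2.
Effective lower resistance at A: R2 ‖ 4.110 = 3.494 MΩ.
V_A = 43.6 × 3.494/(4.02 + 3.494) = 20.27 V.

V_A ≈ 20.3 V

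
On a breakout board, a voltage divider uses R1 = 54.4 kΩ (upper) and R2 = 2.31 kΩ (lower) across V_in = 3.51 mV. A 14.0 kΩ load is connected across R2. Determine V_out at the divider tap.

The load sits in parallel with R2, giving an effective lower resistance R2' = R2·R_L/(R2+R_L) = 1.983 kΩ.
Voltage divider with the loaded lower leg: V_out = 3.51 × 1.983/(54.4 + 1.983) = 3.51 × 0.03517 = 0.1234 mV.

V_out ≈ 0.123 mV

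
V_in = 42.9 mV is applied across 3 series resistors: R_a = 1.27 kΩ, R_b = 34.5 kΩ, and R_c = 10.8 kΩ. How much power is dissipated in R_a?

P ≈ 1.08 nW

ΣR = 46.57 kΩ → I = 42.9/46.57 = 0.9212 µA.
P(R_a) = I²·R_a = (0.9212)² × 1.27 = 1.078 nW.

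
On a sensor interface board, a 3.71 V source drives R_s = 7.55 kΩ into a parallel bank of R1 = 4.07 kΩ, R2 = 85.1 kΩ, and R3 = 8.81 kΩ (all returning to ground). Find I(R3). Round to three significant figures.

I ≈ 0.111 mA

Parallel bank: R_p = 1/(1/4.07 + 1/85.1 + 1/8.81) = 2.696 kΩ.
V_A = 3.71 × 2.696/10.25 = 0.9761 V.
I(R3) = V_A / R3 = 0.9761/8.81 = 0.1108 mA.
(Equivalently: I_total = 0.3621 mA, then current-divider fraction G_k/ΣG = 0.3060.)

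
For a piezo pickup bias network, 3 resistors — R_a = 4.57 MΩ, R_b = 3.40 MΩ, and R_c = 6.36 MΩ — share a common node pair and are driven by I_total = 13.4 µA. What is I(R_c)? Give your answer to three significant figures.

I ≈ 3.14 µA

Conductances: ΣG = 1/4.57 + 1/3.40 + 1/6.36 = 0.6702 (1/MΩ).
By the current-divider rule, I = I_total · G_k/ΣG = 13.4 × 0.2346 = 3.144 µA.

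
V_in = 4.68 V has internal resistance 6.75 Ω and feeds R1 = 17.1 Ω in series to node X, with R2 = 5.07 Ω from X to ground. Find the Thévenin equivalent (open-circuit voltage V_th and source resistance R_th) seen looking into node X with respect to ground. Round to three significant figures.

R1' = 6.75 + 17.1 = 23.85 Ω (source resistance + R1).
V_th is the unloaded tap voltage: V_in · R2/(R1'+R2) = 4.68 × 0.1753 = 0.8205 V.
Zeroing V_in shorts the top of R1' to ground, so R_th = R1' ‖ R2 = 4.181 Ω.

V_th ≈ 0.820 V, R_th ≈ 4.18 Ω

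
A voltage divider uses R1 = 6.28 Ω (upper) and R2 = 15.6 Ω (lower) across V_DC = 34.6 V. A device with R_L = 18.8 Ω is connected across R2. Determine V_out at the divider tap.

V_out ≈ 19.9 V

R2 ‖ R_L = (15.6 × 18.8)/(15.6 + 18.8) = 8.526 Ω.
Now apply the divider: V_out = 34.6 × 0.5758 = 19.92 V.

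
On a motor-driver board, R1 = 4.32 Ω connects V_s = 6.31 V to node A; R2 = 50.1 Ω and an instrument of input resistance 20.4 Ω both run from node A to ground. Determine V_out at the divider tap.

V_out ≈ 4.86 V

First combine the lower leg with the load: R2 ‖ R_L = 14.50 Ω.
Voltage divider with the loaded lower leg: V_out = 6.31 × 14.50/(4.32 + 14.50) = 6.31 × 0.7704 = 4.861 V.
(Unloaded it would be 5.81 V; the load pulls it down.)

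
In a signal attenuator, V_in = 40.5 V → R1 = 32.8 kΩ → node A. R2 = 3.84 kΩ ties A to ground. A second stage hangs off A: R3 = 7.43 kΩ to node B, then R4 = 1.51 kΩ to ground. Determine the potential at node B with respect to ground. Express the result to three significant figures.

V_B ≈ 0.518 V

Looking into the second stage from A: R3 + R4 = 8.940 kΩ appears in parallel with R2.
R2 ‖ (R3+R4) = 2.686 kΩ.
So V_A = 40.5 × 0.07570 = 3.066 V.
Then the unloaded second divider: V_B = V_A × R4/(R3+R4) = 3.066 × 0.1689 = 0.5178 V.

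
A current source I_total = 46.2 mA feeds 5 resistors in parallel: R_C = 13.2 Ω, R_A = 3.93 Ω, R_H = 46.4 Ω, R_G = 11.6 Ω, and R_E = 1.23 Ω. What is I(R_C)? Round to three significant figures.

I ≈ 2.80 mA

Conductances: ΣG = 1/13.2 + 1/3.93 + 1/46.4 + 1/11.6 + 1/1.23 = 1.251 (1/Ω).
R_C takes the fraction G_k/ΣG = 0.07576/1.251 = 0.06056, so I = 46.2 × 0.06056 = 2.798 mA.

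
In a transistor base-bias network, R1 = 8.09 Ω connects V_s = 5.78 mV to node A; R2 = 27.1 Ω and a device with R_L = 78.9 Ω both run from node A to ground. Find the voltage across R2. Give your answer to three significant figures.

First combine the lower leg with the load: R2 ‖ R_L = 20.17 Ω.
Now apply the divider: V_out = 5.78 × 0.7137 = 4.125 mV.

V_out ≈ 4.13 mV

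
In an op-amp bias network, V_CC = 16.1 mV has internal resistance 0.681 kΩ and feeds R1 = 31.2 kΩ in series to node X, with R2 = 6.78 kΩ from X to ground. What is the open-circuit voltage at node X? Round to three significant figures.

R1' = 0.681 + 31.2 = 31.88 kΩ (source resistance + R1).
Open-circuit (no load on X): V_th = V_CC · R2/(R1' + R2) = 16.1 × 6.78/(31.88 + 6.78) = 2.823 mV.

V_th ≈ 2.82 mV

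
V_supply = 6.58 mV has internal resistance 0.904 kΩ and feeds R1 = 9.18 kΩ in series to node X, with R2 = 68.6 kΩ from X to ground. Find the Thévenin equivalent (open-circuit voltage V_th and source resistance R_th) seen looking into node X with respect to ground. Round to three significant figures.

R1' = 0.904 + 9.18 = 10.08 kΩ (source resistance + R1).
With X open, the divider is unloaded: V_th = 6.58 × 68.6/78.68 = 5.737 mV.
With V_supply suppressed (replaced by a short), R_th = R1' ‖ R2 = (10.08 × 68.6)/(10.08 + 68.6) = 8.792 kΩ.

V_th ≈ 5.74 mV, R_th ≈ 8.79 kΩ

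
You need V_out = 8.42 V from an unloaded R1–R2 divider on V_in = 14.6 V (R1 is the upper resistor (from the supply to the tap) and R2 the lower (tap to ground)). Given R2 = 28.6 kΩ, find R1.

Required fraction k = V_out/V_in = 0.5767.
R1 = R2·(1/k − 1) = 28.6 × 0.7340 = 20.99 kΩ.

R1 ≈ 21.0 kΩ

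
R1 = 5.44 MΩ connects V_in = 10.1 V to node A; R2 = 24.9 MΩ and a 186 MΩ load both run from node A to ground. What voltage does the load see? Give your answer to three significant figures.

V_out ≈ 8.09 V

First combine the lower leg with the load: R2 ‖ R_L = 21.96 MΩ.
Voltage divider with the loaded lower leg: V_out = 10.1 × 21.96/(5.44 + 21.96) = 10.1 × 0.8015 = 8.095 V.
(Unloaded it would be 8.29 V; the load pulls it down.)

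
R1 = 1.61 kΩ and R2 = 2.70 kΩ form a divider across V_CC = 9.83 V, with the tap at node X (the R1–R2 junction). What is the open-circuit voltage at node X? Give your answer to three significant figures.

V_th ≈ 6.16 V

Open-circuit (no load on X): V_th = V_CC · R2/(R1 + R2) = 9.83 × 2.70/(1.610 + 2.70) = 6.158 V.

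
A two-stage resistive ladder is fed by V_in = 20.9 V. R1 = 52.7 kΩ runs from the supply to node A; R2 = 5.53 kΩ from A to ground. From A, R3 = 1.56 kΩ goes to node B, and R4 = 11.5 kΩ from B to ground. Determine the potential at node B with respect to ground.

Node A sees R2 in parallel with the series input of stage 2, R3 + R4 = 13.06 kΩ.
Effective lower resistance at A: R2 ‖ 13.06 = 3.885 kΩ.
So V_A = 20.9 × 0.06866 = 1.435 V.
V_B = V_A × 0.8806 = 1.264 V.

V_B ≈ 1.26 V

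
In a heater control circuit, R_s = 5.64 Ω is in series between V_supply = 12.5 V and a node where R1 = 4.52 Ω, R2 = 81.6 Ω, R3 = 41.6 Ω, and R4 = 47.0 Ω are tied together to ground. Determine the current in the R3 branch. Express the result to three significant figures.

Equivalent of the parallel group: R_p = 3.587 Ω.
V_A by voltage divider: V_A = 12.5 × 3.587/(5.64 + 3.587) = 4.859 V.
Branch current I = V_A/R3 = 4.859/41.6 = 0.1168 A.

I ≈ 0.117 A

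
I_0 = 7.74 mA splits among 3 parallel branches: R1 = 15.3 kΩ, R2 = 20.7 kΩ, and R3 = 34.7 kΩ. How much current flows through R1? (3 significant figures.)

Total conductance ΣG = 1/15.3 + 1/20.7 + 1/34.7 = 0.1425 (units of 1/kΩ).
Current divider: I(R1) = I_0 · G_k/ΣG = 7.74 × (0.06536/0.1425) = 7.74 × 0.4587 = 3.550 mA.

I ≈ 3.55 mA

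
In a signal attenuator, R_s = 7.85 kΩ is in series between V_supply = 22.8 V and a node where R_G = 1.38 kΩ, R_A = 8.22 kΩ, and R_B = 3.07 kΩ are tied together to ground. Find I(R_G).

I ≈ 1.62 mA

Equivalent of the parallel group: R_p = 0.8532 kΩ.
V_A by voltage divider: V_A = 22.8 × 0.8532/(7.85 + 0.8532) = 2.235 V.
Branch current I = V_A/R_G = 2.235/1.38 = 1.620 mA.
(Equivalently: I_total = 2.620 mA, then current-divider fraction G_k/ΣG = 0.6183.)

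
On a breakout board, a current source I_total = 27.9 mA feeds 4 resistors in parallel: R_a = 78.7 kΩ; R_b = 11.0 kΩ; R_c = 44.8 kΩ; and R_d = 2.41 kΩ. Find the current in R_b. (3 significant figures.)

I ≈ 4.69 mA

Total conductance ΣG = 1/78.7 + 1/11.0 + 1/44.8 + 1/2.41 = 0.5409 (units of 1/kΩ).
R_b takes the fraction G_k/ΣG = 0.09091/0.5409 = 0.1681, so I = 27.9 × 0.1681 = 4.689 mA.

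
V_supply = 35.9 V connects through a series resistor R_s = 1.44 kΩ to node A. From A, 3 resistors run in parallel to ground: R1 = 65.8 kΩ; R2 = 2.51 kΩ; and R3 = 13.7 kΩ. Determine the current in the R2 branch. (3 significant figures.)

I ≈ 8.41 mA

Parallel bank: R_p = 1/(1/65.8 + 1/2.51 + 1/13.7) = 2.055 kΩ.
Node voltage V_A = V_supply · R_p/(R_s + R_p) = 35.9 × 0.5880 = 21.11 V.
I(R2) = V_A / R2 = 21.11/2.51 = 8.410 mA.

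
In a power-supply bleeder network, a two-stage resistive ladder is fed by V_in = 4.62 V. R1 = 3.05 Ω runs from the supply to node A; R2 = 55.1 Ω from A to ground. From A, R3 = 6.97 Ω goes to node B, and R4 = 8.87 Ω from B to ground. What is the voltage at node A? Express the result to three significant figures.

V_A ≈ 3.70 V

The second stage (R3 + R4 = 15.84 Ω) loads node A in parallel with R2.
R2 ‖ (R3+R4) = 12.30 Ω.
First divider: V_A = V_in · 12.30/(3.05 + 12.30) = 3.702 V.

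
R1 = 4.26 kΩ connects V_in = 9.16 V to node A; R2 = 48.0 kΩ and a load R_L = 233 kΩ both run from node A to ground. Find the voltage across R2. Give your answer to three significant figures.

First combine the lower leg with the load: R2 ‖ R_L = 39.80 kΩ.
Now apply the divider: V_out = 9.16 × 0.9033 = 8.274 V.

V_out ≈ 8.27 V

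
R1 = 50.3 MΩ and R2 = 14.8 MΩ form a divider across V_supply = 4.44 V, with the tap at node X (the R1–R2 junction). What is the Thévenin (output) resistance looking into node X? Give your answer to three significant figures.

R_th ≈ 11.4 MΩ

Zeroing V_supply shorts the top of R1 to ground, so R_th = R1 ‖ R2 = 11.44 MΩ.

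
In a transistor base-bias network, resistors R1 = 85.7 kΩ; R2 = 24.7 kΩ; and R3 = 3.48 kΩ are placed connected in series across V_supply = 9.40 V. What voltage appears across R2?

Series total: ΣR = 85.7 + 24.7 + 3.48 = 113.9 kΩ.
V = V_supply · R/ΣR = 9.40 × 0.2169 = 2.039 V.

V ≈ 2.04 V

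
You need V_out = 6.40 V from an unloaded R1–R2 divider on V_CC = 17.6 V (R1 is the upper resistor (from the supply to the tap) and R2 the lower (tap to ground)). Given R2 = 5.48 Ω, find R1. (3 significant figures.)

R1 ≈ 9.59 Ω

Required fraction k = V_out/V_CC = 0.3636.
Rearranging, R1 = R2·(1−k)/k = 5.48 × 1.750 = 9.590 Ω.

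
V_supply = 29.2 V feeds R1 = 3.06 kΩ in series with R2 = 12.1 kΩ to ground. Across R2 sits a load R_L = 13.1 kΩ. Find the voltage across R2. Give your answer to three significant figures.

The load sits in parallel with R2, giving an effective lower resistance R2' = R2·R_L/(R2+R_L) = 6.290 kΩ.
Then V_out = V_supply · R2'/(R1 + R2') = 29.2 × 6.290/9.350 = 19.64 V.

V_out ≈ 19.6 V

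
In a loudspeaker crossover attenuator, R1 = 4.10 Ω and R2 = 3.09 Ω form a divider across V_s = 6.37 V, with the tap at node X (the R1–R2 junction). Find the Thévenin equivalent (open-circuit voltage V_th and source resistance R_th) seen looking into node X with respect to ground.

V_th ≈ 2.74 V, R_th ≈ 1.76 Ω

Open-circuit (no load on X): V_th = V_s · R2/(R1 + R2) = 6.37 × 3.09/(4.100 + 3.09) = 2.738 V.
Zeroing V_s shorts the top of R1 to ground, so R_th = R1 ‖ R2 = 1.762 Ω.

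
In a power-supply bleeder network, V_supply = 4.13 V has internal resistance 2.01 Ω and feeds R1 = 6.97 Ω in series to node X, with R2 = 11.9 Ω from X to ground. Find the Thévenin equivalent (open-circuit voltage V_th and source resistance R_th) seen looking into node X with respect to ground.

R1' = 2.01 + 6.97 = 8.980 Ω (source resistance + R1).
V_th is the unloaded tap voltage: V_supply · R2/(R1'+R2) = 4.13 × 0.5699 = 2.354 V.
Looking into X with the source shorted: R_th = R1'·R2/(R1'+R2) = 8.980 × 11.9/20.88 = 5.118 Ω.

V_th ≈ 2.35 V, R_th ≈ 5.12 Ω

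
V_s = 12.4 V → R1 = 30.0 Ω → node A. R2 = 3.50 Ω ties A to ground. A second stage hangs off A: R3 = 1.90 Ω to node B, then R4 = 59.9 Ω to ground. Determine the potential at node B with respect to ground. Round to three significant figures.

V_B ≈ 1.20 V

Looking into the second stage from A: R3 + R4 = 61.80 Ω appears in parallel with R2.
R2 ‖ (R3+R4) = 3.312 Ω.
First divider: V_A = V_s · 3.312/(30.0 + 3.312) = 1.233 V.
Stage 2 is unloaded, so V_B = V_A · R4/(R3+R4) = 1.233 × 59.9/61.80 = 1.195 V.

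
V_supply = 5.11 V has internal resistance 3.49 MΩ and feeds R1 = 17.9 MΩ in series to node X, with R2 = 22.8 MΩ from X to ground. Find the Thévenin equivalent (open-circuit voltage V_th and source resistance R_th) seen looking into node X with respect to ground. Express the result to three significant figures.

V_th ≈ 2.64 V, R_th ≈ 11.0 MΩ

R1' = 3.49 + 17.9 = 21.39 MΩ (source resistance + R1).
With X open, the divider is unloaded: V_th = 5.11 × 22.8/44.19 = 2.637 V.
Looking into X with the source shorted: R_th = R1'·R2/(R1'+R2) = 21.39 × 22.8/44.19 = 11.04 MΩ.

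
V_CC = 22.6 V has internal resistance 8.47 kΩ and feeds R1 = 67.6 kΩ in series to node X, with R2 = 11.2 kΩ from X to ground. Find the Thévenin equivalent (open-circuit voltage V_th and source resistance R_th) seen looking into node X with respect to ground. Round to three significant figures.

R1' = 8.47 + 67.6 = 76.07 kΩ (source resistance + R1).
With X open, the divider is unloaded: V_th = 22.6 × 11.2/87.27 = 2.900 V.
With V_CC suppressed (replaced by a short), R_th = R1' ‖ R2 = (76.07 × 11.2)/(76.07 + 11.2) = 9.763 kΩ.

V_th ≈ 2.90 V, R_th ≈ 9.76 kΩ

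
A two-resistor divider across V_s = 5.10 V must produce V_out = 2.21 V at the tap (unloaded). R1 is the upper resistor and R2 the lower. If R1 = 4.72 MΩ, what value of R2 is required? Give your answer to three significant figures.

R2 ≈ 3.61 MΩ

Required fraction k = V_out/V_s = 0.4333.
So R2 = R1 · V_out/(V_s − V_out) = 4.72 × 2.21/(5.10 − 2.21) = 4.72 × 0.7647 = 3.609 MΩ.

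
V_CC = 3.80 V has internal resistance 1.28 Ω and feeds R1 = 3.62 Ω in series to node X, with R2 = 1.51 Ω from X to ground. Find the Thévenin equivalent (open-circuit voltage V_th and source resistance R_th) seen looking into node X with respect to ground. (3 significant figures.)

V_th ≈ 0.895 V, R_th ≈ 1.15 Ω

R1' = 1.28 + 3.62 = 4.900 Ω (source resistance + R1).
V_th is the unloaded tap voltage: V_CC · R2/(R1'+R2) = 3.80 × 0.2356 = 0.8952 V.
With V_CC suppressed (replaced by a short), R_th = R1' ‖ R2 = (4.900 × 1.51)/(4.900 + 1.51) = 1.154 Ω.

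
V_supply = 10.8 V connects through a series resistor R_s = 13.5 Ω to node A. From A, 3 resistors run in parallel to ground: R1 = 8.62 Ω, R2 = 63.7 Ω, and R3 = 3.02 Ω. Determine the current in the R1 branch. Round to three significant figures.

I ≈ 0.173 A

Equivalent of the parallel group: R_p = 2.161 Ω.
V_A = 10.8 × 2.161/15.66 = 1.490 V.
Branch current I = V_A/R1 = 1.490/8.62 = 0.1729 A.
(Check via current divider: I_total = 0.6896 A; share G_k/ΣG = 0.2507 → same result.)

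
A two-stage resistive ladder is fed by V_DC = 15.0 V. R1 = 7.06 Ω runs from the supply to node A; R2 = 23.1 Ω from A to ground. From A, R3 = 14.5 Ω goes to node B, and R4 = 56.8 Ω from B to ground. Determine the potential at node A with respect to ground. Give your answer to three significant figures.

The second stage (R3 + R4 = 71.30 Ω) loads node A in parallel with R2.
Effective lower resistance at A: R2 ‖ 71.30 = 17.45 Ω.
First divider: V_A = V_DC · 17.45/(7.06 + 17.45) = 10.68 V.

V_A ≈ 10.7 V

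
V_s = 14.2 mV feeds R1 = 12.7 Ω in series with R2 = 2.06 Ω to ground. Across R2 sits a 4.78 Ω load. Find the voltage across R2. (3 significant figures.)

V_out ≈ 1.45 mV

First combine the lower leg with the load: R2 ‖ R_L = 1.440 Ω.
Then V_out = V_s · R2'/(R1 + R2') = 14.2 × 1.440/14.14 = 1.446 mV.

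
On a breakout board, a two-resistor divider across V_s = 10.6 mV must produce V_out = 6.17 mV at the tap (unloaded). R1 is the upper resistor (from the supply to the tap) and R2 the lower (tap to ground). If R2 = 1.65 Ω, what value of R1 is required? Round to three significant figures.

The divider ratio is R2/(R1+R2) = 6.17/10.6 = 0.5821.
So R1 = R2 · (V_s/V_out − 1) = 1.65 × (10.6/6.17 − 1) = 1.65 × 0.7180 = 1.185 Ω.

R1 ≈ 1.18 Ω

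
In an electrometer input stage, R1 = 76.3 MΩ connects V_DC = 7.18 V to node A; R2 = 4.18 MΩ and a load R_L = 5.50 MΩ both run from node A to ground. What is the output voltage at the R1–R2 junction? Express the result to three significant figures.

First combine the lower leg with the load: R2 ‖ R_L = 2.375 MΩ.
Then V_out = V_DC · R2'/(R1 + R2') = 7.18 × 2.375/78.67 = 0.2167 V.

V_out ≈ 0.217 V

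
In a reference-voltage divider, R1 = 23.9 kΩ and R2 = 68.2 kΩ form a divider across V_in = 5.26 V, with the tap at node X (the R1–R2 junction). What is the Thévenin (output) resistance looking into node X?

Zeroing V_in shorts the top of R1 to ground, so R_th = R1 ‖ R2 = 17.70 kΩ.

R_th ≈ 17.7 kΩ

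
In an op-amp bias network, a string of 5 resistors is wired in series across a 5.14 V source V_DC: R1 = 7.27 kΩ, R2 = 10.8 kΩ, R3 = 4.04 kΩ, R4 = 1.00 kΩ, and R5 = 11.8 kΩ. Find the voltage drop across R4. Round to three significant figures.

V ≈ 0.147 V

Total series resistance ΣR = 7.27 + 10.8 + 4.04 + 1.00 + 11.8 = 34.91 kΩ.
Voltage divider: V = V_DC · (1.000 / 34.91) = 5.14 × 0.02865 = 0.1472 V.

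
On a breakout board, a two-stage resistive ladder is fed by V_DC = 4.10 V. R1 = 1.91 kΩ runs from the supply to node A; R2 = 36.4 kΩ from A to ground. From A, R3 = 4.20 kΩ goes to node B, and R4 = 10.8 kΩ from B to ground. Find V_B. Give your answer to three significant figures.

V_B ≈ 2.50 V

Looking into the second stage from A: R3 + R4 = 15.00 kΩ appears in parallel with R2.
Effective lower resistance at A: R2 ‖ 15.00 = 10.62 kΩ.
V_A = 4.10 × 10.62/(1.91 + 10.62) = 3.475 V.
V_B = V_A × 0.7200 = 2.502 V.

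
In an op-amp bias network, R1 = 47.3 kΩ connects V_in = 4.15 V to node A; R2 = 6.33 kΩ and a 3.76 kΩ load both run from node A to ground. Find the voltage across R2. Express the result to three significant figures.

The load sits in parallel with R2, giving an effective lower resistance R2' = R2·R_L/(R2+R_L) = 2.359 kΩ.
Now apply the divider: V_out = 4.15 × 0.04750 = 0.1971 V.

V_out ≈ 0.197 V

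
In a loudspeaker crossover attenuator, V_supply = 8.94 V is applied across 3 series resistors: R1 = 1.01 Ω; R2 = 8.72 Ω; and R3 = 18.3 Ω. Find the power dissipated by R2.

P ≈ 0.887 W

The common current is I = 8.94/28.03 = 0.3189 A.
V(R2) = I·R = 2.781 V; P = V·I = 2.781 × 0.3189 = 0.8870 W.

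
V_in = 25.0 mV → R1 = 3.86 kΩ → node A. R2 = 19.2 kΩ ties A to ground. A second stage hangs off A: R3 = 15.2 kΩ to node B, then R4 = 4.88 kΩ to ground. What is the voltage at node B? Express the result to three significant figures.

Node A sees R2 in parallel with the series input of stage 2, R3 + R4 = 20.08 kΩ.
R2 ‖ (R3+R4) = 9.815 kΩ.
So V_A = 25.0 × 0.7177 = 17.94 mV.
Stage 2 is unloaded, so V_B = V_A · R4/(R3+R4) = 17.94 × 4.88/20.08 = 4.361 mV.

V_B ≈ 4.36 mV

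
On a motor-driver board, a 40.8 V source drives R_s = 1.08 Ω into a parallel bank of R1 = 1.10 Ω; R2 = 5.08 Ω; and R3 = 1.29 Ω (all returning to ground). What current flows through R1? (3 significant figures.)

Combine the parallel branches: R_p = (1/1.10 + 1/5.08 + 1/1.29)⁻¹ = 0.5316 Ω.
Node voltage V_A = V_supply · R_p/(R_s + R_p) = 40.8 × 0.3299 = 13.46 V.
Branch current I = V_A/R1 = 13.46/1.10 = 12.23 A.
(Equivalently: I_total = 25.32 A, then current-divider fraction G_k/ΣG = 0.4833.)

I ≈ 12.2 A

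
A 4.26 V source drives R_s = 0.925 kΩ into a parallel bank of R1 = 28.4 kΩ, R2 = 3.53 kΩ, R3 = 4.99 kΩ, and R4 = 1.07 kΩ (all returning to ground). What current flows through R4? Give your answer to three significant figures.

I ≈ 1.70 mA

Equivalent of the parallel group: R_p = 0.6880 kΩ.
V_A = 4.26 × 0.6880/1.613 = 1.817 V.
Branch current I = V_A/R4 = 1.817/1.07 = 1.698 mA.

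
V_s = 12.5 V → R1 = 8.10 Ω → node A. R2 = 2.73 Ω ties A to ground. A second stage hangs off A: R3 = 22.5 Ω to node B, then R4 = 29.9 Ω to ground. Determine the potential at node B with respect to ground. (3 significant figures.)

V_B ≈ 1.73 V

Node A sees R2 in parallel with the series input of stage 2, R3 + R4 = 52.40 Ω.
Effective lower resistance at A: R2 ‖ 52.40 = 2.595 Ω.
So V_A = 12.5 × 0.2426 = 3.033 V.
Then the unloaded second divider: V_B = V_A × R4/(R3+R4) = 3.033 × 0.5706 = 1.731 V.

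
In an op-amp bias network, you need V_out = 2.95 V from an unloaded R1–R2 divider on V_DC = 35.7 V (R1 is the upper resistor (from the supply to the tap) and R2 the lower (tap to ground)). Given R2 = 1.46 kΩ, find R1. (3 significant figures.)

V_out/V_DC = R2/(R1+R2) = 0.08263.
R1 = R2·(1/k − 1) = 1.46 × 11.10 = 16.21 kΩ.

R1 ≈ 16.2 kΩ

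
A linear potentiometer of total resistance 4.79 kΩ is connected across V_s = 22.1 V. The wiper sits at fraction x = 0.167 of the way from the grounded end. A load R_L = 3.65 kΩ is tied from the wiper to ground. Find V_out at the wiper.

V_out ≈ 3.12 V

Lower segment x·R_p = 0.7999 kΩ; upper segment (1−x)·R_p = 3.990 kΩ.
R_L loads the lower segment: effective lower R = 0.6561 kΩ.
V_out = 22.1 × 0.6561/(3.990 + 0.6561) = 3.121 V.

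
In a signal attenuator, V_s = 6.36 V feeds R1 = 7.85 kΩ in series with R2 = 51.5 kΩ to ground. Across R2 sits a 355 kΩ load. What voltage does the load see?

The load sits in parallel with R2, giving an effective lower resistance R2' = R2·R_L/(R2+R_L) = 44.98 kΩ.
Voltage divider with the loaded lower leg: V_out = 6.36 × 44.98/(7.85 + 44.98) = 6.36 × 0.8514 = 5.415 V.

V_out ≈ 5.41 V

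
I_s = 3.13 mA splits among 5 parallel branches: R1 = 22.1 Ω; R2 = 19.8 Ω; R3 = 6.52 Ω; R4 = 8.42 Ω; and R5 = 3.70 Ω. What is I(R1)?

Total conductance ΣG = 1/22.1 + 1/19.8 + 1/6.52 + 1/8.42 + 1/3.70 = 0.6382 (units of 1/Ω).
By the current-divider rule, I = I_s · G_k/ΣG = 3.13 × 0.07090 = 0.2219 mA.

I ≈ 0.222 mA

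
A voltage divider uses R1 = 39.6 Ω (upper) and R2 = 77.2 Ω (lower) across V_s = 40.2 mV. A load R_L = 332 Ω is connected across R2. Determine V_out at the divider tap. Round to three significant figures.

R2 ‖ R_L = (77.2 × 332)/(77.2 + 332) = 62.64 Ω.
Then V_out = V_s · R2'/(R1 + R2') = 40.2 × 62.64/102.2 = 24.63 mV.
(Unloaded it would be 26.6 mV; the load pulls it down.)

V_out ≈ 24.6 mV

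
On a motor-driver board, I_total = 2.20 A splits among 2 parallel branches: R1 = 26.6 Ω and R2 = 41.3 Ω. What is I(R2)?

I ≈ 0.862 A

For two parallel branches, I_k = I_total · (other R)/(sum of R).
So I = 2.20 × 26.6/67.90 = 0.8619 A.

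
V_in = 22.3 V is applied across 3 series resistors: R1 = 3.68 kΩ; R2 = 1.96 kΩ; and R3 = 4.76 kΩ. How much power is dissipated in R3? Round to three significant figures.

P ≈ 21.9 mW

ΣR = 10.40 kΩ → I = 22.3/10.40 = 2.144 mA.
V(R3) = I·R = 10.21 V; P = V·I = 10.21 × 2.144 = 21.89 mW.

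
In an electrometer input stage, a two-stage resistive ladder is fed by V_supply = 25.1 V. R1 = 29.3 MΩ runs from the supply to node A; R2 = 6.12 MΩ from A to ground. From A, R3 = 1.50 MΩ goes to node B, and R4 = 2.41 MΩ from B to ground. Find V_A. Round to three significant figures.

Node A sees R2 in parallel with the series input of stage 2, R3 + R4 = 3.910 MΩ.
Effective lower resistance at A: R2 ‖ 3.910 = 2.386 MΩ.
V_A = 25.1 × 2.386/(29.3 + 2.386) = 1.890 V.

V_A ≈ 1.89 V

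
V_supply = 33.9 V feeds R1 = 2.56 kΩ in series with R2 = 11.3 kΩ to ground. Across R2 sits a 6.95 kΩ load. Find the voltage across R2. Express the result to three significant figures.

The load sits in parallel with R2, giving an effective lower resistance R2' = R2·R_L/(R2+R_L) = 4.303 kΩ.
Then V_out = V_supply · R2'/(R1 + R2') = 33.9 × 4.303/6.863 = 21.26 V.

V_out ≈ 21.3 V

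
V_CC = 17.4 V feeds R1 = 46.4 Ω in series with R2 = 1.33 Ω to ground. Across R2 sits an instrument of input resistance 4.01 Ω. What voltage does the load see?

The load sits in parallel with R2, giving an effective lower resistance R2' = R2·R_L/(R2+R_L) = 0.9987 Ω.
Then V_out = V_CC · R2'/(R1 + R2') = 17.4 × 0.9987/47.40 = 0.3666 V.

V_out ≈ 0.367 V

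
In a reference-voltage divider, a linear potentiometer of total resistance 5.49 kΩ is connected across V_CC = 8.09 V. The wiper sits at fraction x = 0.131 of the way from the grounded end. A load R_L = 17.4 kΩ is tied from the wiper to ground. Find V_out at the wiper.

Split the track: R_lower = x·R_p = 0.7192 kΩ, R_upper = (1−x)·R_p = 4.771 kΩ.
Lower segment in parallel with the load: 0.7192 ‖ 17.4 = 0.6906 kΩ.
Loaded-divider output: V_out = 8.09 × 0.1265 = 1.023 V.
(Unloaded: V_out = x·V_CC = 1.06 V.)

V_out ≈ 1.02 V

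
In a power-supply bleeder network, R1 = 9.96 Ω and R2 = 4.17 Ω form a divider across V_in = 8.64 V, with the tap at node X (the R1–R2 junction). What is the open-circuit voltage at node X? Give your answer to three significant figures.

V_th ≈ 2.55 V

With X open, the divider is unloaded: V_th = 8.64 × 4.17/14.13 = 2.550 V.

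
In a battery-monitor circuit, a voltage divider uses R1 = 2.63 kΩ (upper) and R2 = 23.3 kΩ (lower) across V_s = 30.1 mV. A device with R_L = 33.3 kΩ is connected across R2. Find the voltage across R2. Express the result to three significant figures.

R2 ‖ R_L = (23.3 × 33.3)/(23.3 + 33.3) = 13.71 kΩ.
Voltage divider with the loaded lower leg: V_out = 30.1 × 13.71/(2.63 + 13.71) = 30.1 × 0.8390 = 25.25 mV.
(Unloaded it would be 27.0 mV; the load pulls it down.)

V_out ≈ 25.3 mV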